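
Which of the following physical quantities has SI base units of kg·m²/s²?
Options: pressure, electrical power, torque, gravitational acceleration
Checking the SI base units of each option:
  pressure (P = F/A): kg/(m·s²)  ✗
  electrical power (P = IV): kg·m²/s³  ✗
  torque (τ = Fr): kg·m²/s²  ✓ matches
  gravitational acceleration (g = GM/r²): m/s²  ✗

Only torque has units kg·m²/s².

Answer: torque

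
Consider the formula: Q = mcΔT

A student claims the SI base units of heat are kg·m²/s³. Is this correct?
Units of each symbol in Q = mcΔT:
  m (mass): kg
  c (specific heat capacity, in J/(kg·K)): m²/(s²·K)
  ΔT (temperature change): K

Multiplying the contributions: [kg] · [m²/(s²·K)] · [K]
Adding exponents of each base unit: kg: 1, m: 2, s: -2
SI base units of heat: kg·m²/s²

The claimed units kg·m²/s³ (exponents kg: 1, m: 2, s: -3) do not match the derived units kg·m²/s² (exponents kg: 1, m: 2, s: -2), so the claim is incorrect.

Answer: No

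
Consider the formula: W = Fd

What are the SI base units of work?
Units of each symbol in W = Fd:
  F (force): kg·m/s²
  d (displacement): m

Multiplying the contributions: [kg·m/s²] · [m]
Adding exponents of each base unit: kg: 1, m: 2, s: -2
SI base units of work: kg·m²/s²

Answer: kg·m²/s²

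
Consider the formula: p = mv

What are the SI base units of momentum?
Units of each symbol in p = mv:
  m (mass): kg
  v (velocity): m/s

Multiplying the contributions: [kg] · [m/s]
Adding exponents of each base unit: kg: 1, m: 1, s: -1
SI base units of momentum: kg·m/s

Answer: kg·m/s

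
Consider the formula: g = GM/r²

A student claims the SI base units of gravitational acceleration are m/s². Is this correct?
Units of each symbol in g = GM/r²:
  G (gravitational constant): m³/(kg·s²)
  M (mass): kg
  r (distance): m  → to the power 2 in the denominator, contributes 1/m²

Multiplying the contributions: [m³/(kg·s²)] · [kg] · [1/m²]
Adding exponents of each base unit: m: 1, s: -2
SI base units of gravitational acceleration: m/s²

The claimed units m/s² match the derived units, so the claim is correct.

Answer: Yes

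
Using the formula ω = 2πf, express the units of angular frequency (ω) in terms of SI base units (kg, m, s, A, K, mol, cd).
Units of each symbol in ω = 2πf:
  f (frequency): 1/s
  The factor 2π is dimensionless.

Multiplying the contributions: [1/s]
Adding exponents of each base unit: s: -1
SI base units of angular frequency: 1/s

Answer: 1/s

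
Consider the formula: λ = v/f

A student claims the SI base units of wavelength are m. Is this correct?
Units of each symbol in λ = v/f:
  v (wave speed): m/s
  f (frequency): 1/s  → in the denominator, contributes s

Multiplying the contributions: [m/s] · [s]
Adding exponents of each base unit: m: 1
SI base units of wavelength: m

The claimed units m match the derived units, so the claim is correct.

Answer: Yes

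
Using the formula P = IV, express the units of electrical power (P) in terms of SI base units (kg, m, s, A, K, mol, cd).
Units of each symbol in P = IV:
  I (current): A
  V (voltage, in volts): kg·m²/(s³·A)

Multiplying the contributions: [A] · [kg·m²/(s³·A)]
Adding exponents of each base unit: kg: 1, m: 2, s: -3
SI base units of electrical power: kg·m²/s³

Answer: kg·m²/s³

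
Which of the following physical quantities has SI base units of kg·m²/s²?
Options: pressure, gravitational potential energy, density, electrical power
Checking the SI base units of each option:
  pressure (P = F/A): kg/(m·s²)  ✗
  gravitational potential energy (U = -GMm/r): kg·m²/s²  ✓ matches
  density (ρ = m/V): kg/m³  ✗
  electrical power (P = IV): kg·m²/s³  ✗

Only gravitational potential energy has units kg·m²/s².

Answer: gravitational potential energy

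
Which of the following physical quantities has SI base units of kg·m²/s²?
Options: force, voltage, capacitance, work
Checking the SI base units of each option:
  force (F = ma): kg·m/s²  ✗
  voltage (V = IR): kg·m²/(s³·A)  ✗
  capacitance (C = Q/V): s⁴·A²/(kg·m²)  ✗
  work (W = Fd): kg·m²/s²  ✓ matches

Only work has units kg·m²/s².

Answer: work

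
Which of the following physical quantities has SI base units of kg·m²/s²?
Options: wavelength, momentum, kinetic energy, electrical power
Checking the SI base units of each option:
  wavelength (λ = v/f): m  ✗
  momentum (p = mv): kg·m/s  ✗
  kinetic energy (E = ½mv²): kg·m²/s²  ✓ matches
  electrical power (P = IV): kg·m²/s³  ✗

Only kinetic energy has units kg·m²/s².

Answer: kinetic energy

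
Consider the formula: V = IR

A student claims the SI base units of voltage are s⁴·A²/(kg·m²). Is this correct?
Units of each symbol in V = IR:
  I (current): A
  R (resistance, in ohms): kg·m²/(s³·A²)

Multiplying the contributions: [A] · [kg·m²/(s³·A²)]
Adding exponents of each base unit: kg: 1, m: 2, s: -3, A: -1
SI base units of voltage: kg·m²/(s³·A)

The claimed units s⁴·A²/(kg·m²) (exponents kg: -1, m: -2, s: 4, A: 2) do not match the derived units kg·m²/(s³·A) (exponents kg: 1, m: 2, s: -3, A: -1), so the claim is incorrect.

Answer: No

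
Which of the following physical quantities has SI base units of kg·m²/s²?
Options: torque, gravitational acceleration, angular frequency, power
Checking the SI base units of each option:
  torque (τ = Fr): kg·m²/s²  ✓ matches
  gravitational acceleration (g = GM/r²): m/s²  ✗
  angular frequency (ω = 2πf): 1/s  ✗
  power (P = W/t): kg·m²/s³  ✗

Only torque has units kg·m²/s².

Answer: torque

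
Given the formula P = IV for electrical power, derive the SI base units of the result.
Units of each symbol in P = IV:
  I (current): A
  V (voltage, in volts): kg·m²/(s³·A)

Multiplying the contributions: [A] · [kg·m²/(s³·A)]
Adding exponents of each base unit: kg: 1, m: 2, s: -3
SI base units of electrical power: kg·m²/s³

Answer: kg·m²/s³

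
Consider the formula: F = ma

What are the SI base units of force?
Units of each symbol in F = ma:
  m (mass): kg
  a (acceleration): m/s²

Multiplying the contributions: [kg] · [m/s²]
Adding exponents of each base unit: kg: 1, m: 1, s: -2
SI base units of force: kg·m/s²

Answer: kg·m/s²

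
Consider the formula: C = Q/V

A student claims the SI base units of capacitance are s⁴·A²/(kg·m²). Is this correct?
Units of each symbol in C = Q/V:
  Q (charge, in coulombs): s·A
  V (voltage, in volts): kg·m²/(s³·A)  → in the denominator, contributes s³·A/(kg·m²)

Multiplying the contributions: [s·A] · [s³·A/(kg·m²)]
Adding exponents of each base unit: kg: -1, m: -2, s: 4, A: 2
SI base units of capacitance: s⁴·A²/(kg·m²)

The claimed units s⁴·A²/(kg·m²) match the derived units, so the claim is correct.

Answer: Yes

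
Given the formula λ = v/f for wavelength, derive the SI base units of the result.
Units of each symbol in λ = v/f:
  v (wave speed): m/s
  f (frequency): 1/s  → in the denominator, contributes s

Multiplying the contributions: [m/s] · [s]
Adding exponents of each base unit: m: 1
SI base units of wavelength: m

Answer: m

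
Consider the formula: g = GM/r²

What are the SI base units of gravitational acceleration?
Units of each symbol in g = GM/r²:
  G (gravitational constant): m³/(kg·s²)
  M (mass): kg
  r (distance): m  → to the power 2 in the denominator, contributes 1/m²

Multiplying the contributions: [m³/(kg·s²)] · [kg] · [1/m²]
Adding exponents of each base unit: m: 1, s: -2
SI base units of gravitational acceleration: m/s²

Answer: m/s²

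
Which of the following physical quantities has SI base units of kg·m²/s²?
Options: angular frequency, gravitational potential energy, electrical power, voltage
Checking the SI base units of each option:
  angular frequency (ω = 2πf): 1/s  ✗
  gravitational potential energy (U = -GMm/r): kg·m²/s²  ✓ matches
  electrical power (P = IV): kg·m²/s³  ✗
  voltage (V = IR): kg·m²/(s³·A)  ✗

Only gravitational potential energy has units kg·m²/s².

Answer: gravitational potential energy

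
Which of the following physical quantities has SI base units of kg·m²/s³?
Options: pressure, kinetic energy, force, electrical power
Checking the SI base units of each option:
  pressure (P = F/A): kg/(m·s²)  ✗
  kinetic energy (E = ½mv²): kg·m²/s²  ✗
  force (F = ma): kg·m/s²  ✗
  electrical power (P = IV): kg·m²/s³  ✓ matches

Only electrical power has units kg·m²/s³.

Answer: electrical power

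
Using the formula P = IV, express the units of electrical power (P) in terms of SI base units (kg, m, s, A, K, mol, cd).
Units of each symbol in P = IV:
  I (current): A
  V (voltage, in volts): kg·m²/(s³·A)

Multiplying the contributions: [A] · [kg·m²/(s³·A)]
Adding exponents of each base unit: kg: 1, m: 2, s: -3
SI base units of electrical power: kg·m²/s³

Answer: kg·m²/s³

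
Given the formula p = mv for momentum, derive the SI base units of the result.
Units of each symbol in p = mv:
  m (mass): kg
  v (velocity): m/s

Multiplying the contributions: [kg] · [m/s]
Adding exponents of each base unit: kg: 1, m: 1, s: -1
SI base units of momentum: kg·m/s

Answer: kg·m/s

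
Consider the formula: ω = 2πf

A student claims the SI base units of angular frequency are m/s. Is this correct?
Units of each symbol in ω = 2πf:
  f (frequency): 1/s
  The factor 2π is dimensionless.

Multiplying the contributions: [1/s]
Adding exponents of each base unit: s: -1
SI base units of angular frequency: 1/s

The claimed units m/s (exponents m: 1, s: -1) do not match the derived units 1/s (exponents s: -1), so the claim is incorrect.

Answer: No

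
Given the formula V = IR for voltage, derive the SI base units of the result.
Units of each symbol in V = IR:
  I (current): A
  R (resistance, in ohms): kg·m²/(s³·A²)

Multiplying the contributions: [A] · [kg·m²/(s³·A²)]
Adding exponents of each base unit: kg: 1, m: 2, s: -3, A: -1
SI base units of voltage: kg·m²/(s³·A)

Answer: kg·m²/(s³·A)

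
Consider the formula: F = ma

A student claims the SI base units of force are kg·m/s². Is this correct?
Units of each symbol in F = ma:
  m (mass): kg
  a (acceleration): m/s²

Multiplying the contributions: [kg] · [m/s²]
Adding exponents of each base unit: kg: 1, m: 1, s: -2
SI base units of force: kg·m/s²

The claimed units kg·m/s² match the derived units, so the claim is correct.

Answer: Yes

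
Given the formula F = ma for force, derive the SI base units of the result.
Units of each symbol in F = ma:
  m (mass): kg
  a (acceleration): m/s²

Multiplying the contributions: [kg] · [m/s²]
Adding exponents of each base unit: kg: 1, m: 1, s: -2
SI base units of force: kg·m/s²

Answer: kg·m/s²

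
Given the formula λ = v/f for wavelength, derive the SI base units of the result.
Units of each symbol in λ = v/f:
  v (wave speed): m/s
  f (frequency): 1/s  → in the denominator, contributes s

Multiplying the contributions: [m/s] · [s]
Adding exponents of each base unit: m: 1
SI base units of wavelength: m

Answer: m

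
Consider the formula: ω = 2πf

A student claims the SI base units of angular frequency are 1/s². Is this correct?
Units of each symbol in ω = 2πf:
  f (frequency): 1/s
  The factor 2π is dimensionless.

Multiplying the contributions: [1/s]
Adding exponents of each base unit: s: -1
SI base units of angular frequency: 1/s

The claimed units 1/s² (exponents s: -2) do not match the derived units 1/s (exponents s: -1), so the claim is incorrect.

Answer: No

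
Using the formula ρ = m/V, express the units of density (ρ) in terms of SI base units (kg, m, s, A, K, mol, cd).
Units of each symbol in ρ = m/V:
  m (mass): kg
  V (volume): m³  → in the denominator, contributes 1/m³

Multiplying the contributions: [kg] · [1/m³]
Adding exponents of each base unit: kg: 1, m: -3
SI base units of density: kg/m³

Answer: kg/m³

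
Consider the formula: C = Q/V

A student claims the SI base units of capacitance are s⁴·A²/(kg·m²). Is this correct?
Units of each symbol in C = Q/V:
  Q (charge, in coulombs): s·A
  V (voltage, in volts): kg·m²/(s³·A)  → in the denominator, contributes s³·A/(kg·m²)

Multiplying the contributions: [s·A] · [s³·A/(kg·m²)]
Adding exponents of each base unit: kg: -1, m: -2, s: 4, A: 2
SI base units of capacitance: s⁴·A²/(kg·m²)

The claimed units s⁴·A²/(kg·m²) match the derived units, so the claim is correct.

Answer: Yes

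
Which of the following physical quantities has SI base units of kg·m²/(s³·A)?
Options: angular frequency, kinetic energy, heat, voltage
Checking the SI base units of each option:
  angular frequency (ω = 2πf): 1/s  ✗
  kinetic energy (E = ½mv²): kg·m²/s²  ✗
  heat (Q = mcΔT): kg·m²/s²  ✗
  voltage (V = IR): kg·m²/(s³·A)  ✓ matches

Only voltage has units kg·m²/(s³·A).

Answer: voltage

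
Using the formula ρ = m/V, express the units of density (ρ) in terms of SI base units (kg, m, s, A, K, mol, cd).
Units of each symbol in ρ = m/V:
  m (mass): kg
  V (volume): m³  → in the denominator, contributes 1/m³

Multiplying the contributions: [kg] · [1/m³]
Adding exponents of each base unit: kg: 1, m: -3
SI base units of density: kg/m³

Answer: kg/m³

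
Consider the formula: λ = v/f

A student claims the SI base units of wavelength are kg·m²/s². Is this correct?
Units of each symbol in λ = v/f:
  v (wave speed): m/s
  f (frequency): 1/s  → in the denominator, contributes s

Multiplying the contributions: [m/s] · [s]
Adding exponents of each base unit: m: 1
SI base units of wavelength: m

The claimed units kg·m²/s² (exponents kg: 1, m: 2, s: -2) do not match the derived units m (exponents m: 1), so the claim is incorrect.

Answer: No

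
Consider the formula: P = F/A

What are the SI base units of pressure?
Units of each symbol in P = F/A:
  F (force): kg·m/s²
  A (area): m²  → in the denominator, contributes 1/m²

Multiplying the contributions: [kg·m/s²] · [1/m²]
Adding exponents of each base unit: kg: 1, m: -1, s: -2
SI base units of pressure: kg/(m·s²)

Answer: kg/(m·s²)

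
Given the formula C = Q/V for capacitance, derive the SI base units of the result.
Units of each symbol in C = Q/V:
  Q (charge, in coulombs): s·A
  V (voltage, in volts): kg·m²/(s³·A)  → in the denominator, contributes s³·A/(kg·m²)

Multiplying the contributions: [s·A] · [s³·A/(kg·m²)]
Adding exponents of each base unit: kg: -1, m: -2, s: 4, A: 2
SI base units of capacitance: s⁴·A²/(kg·m²)

Answer: s⁴·A²/(kg·m²)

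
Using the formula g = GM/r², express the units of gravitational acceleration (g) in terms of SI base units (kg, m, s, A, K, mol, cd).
Units of each symbol in g = GM/r²:
  G (gravitational constant): m³/(kg·s²)
  M (mass): kg
  r (distance): m  → to the power 2 in the denominator, contributes 1/m²

Multiplying the contributions: [m³/(kg·s²)] · [kg] · [1/m²]
Adding exponents of each base unit: m: 1, s: -2
SI base units of gravitational acceleration: m/s²

Answer: m/s²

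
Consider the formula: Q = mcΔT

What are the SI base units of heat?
Units of each symbol in Q = mcΔT:
  m (mass): kg
  c (specific heat capacity, in J/(kg·K)): m²/(s²·K)
  ΔT (temperature change): K

Multiplying the contributions: [kg] · [m²/(s²·K)] · [K]
Adding exponents of each base unit: kg: 1, m: 2, s: -2
SI base units of heat: kg·m²/s²

Answer: kg·m²/s²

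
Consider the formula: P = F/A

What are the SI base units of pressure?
Units of each symbol in P = F/A:
  F (force): kg·m/s²
  A (area): m²  → in the denominator, contributes 1/m²

Multiplying the contributions: [kg·m/s²] · [1/m²]
Adding exponents of each base unit: kg: 1, m: -1, s: -2
SI base units of pressure: kg/(m·s²)

Answer: kg/(m·s²)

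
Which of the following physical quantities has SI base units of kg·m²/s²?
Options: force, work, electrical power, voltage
Checking the SI base units of each option:
  force (F = ma): kg·m/s²  ✗
  work (W = Fd): kg·m²/s²  ✓ matches
  electrical power (P = IV): kg·m²/s³  ✗
  voltage (V = IR): kg·m²/(s³·A)  ✗

Only work has units kg·m²/s².

Answer: work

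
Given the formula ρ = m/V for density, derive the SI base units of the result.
Units of each symbol in ρ = m/V:
  m (mass): kg
  V (volume): m³  → in the denominator, contributes 1/m³

Multiplying the contributions: [kg] · [1/m³]
Adding exponents of each base unit: kg: 1, m: -3
SI base units of density: kg/m³

Answer: kg/m³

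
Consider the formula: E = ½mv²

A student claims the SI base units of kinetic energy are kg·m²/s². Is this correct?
Units of each symbol in E = ½mv²:
  m (mass): kg
  v (speed): m/s  → to the power 2, contributes m²/s²
  The factor ½ is dimensionless.

Multiplying the contributions: [kg] · [m²/s²]
Adding exponents of each base unit: kg: 1, m: 2, s: -2
SI base units of kinetic energy: kg·m²/s²

The claimed units kg·m²/s² match the derived units, so the claim is correct.

Answer: Yes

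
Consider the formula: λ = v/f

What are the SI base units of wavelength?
Units of each symbol in λ = v/f:
  v (wave speed): m/s
  f (frequency): 1/s  → in the denominator, contributes s

Multiplying the contributions: [m/s] · [s]
Adding exponents of each base unit: m: 1
SI base units of wavelength: m

Answer: m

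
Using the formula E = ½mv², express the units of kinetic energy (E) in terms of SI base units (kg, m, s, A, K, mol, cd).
Units of each symbol in E = ½mv²:
  m (mass): kg
  v (speed): m/s  → to the power 2, contributes m²/s²
  The factor ½ is dimensionless.

Multiplying the contributions: [kg] · [m²/s²]
Adding exponents of each base unit: kg: 1, m: 2, s: -2
SI base units of kinetic energy: kg·m²/s²

Answer: kg·m²/s²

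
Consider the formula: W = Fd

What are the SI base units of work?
Units of each symbol in W = Fd:
  F (force): kg·m/s²
  d (displacement): m

Multiplying the contributions: [kg·m/s²] · [m]
Adding exponents of each base unit: kg: 1, m: 2, s: -2
SI base units of work: kg·m²/s²

Answer: kg·m²/s²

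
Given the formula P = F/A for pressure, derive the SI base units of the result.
Units of each symbol in P = F/A:
  F (force): kg·m/s²
  A (area): m²  → in the denominator, contributes 1/m²

Multiplying the contributions: [kg·m/s²] · [1/m²]
Adding exponents of each base unit: kg: 1, m: -1, s: -2
SI base units of pressure: kg/(m·s²)

Answer: kg/(m·s²)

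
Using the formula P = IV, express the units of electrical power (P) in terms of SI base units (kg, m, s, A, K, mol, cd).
Units of each symbol in P = IV:
  I (current): A
  V (voltage, in volts): kg·m²/(s³·A)

Multiplying the contributions: [A] · [kg·m²/(s³·A)]
Adding exponents of each base unit: kg: 1, m: 2, s: -3
SI base units of electrical power: kg·m²/s³

Answer: kg·m²/s³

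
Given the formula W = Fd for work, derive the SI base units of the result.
Units of each symbol in W = Fd:
  F (force): kg·m/s²
  d (displacement): m

Multiplying the contributions: [kg·m/s²] · [m]
Adding exponents of each base unit: kg: 1, m: 2, s: -2
SI base units of work: kg·m²/s²

Answer: kg·m²/s²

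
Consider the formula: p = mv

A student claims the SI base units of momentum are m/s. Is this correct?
Units of each symbol in p = mv:
  m (mass): kg
  v (velocity): m/s

Multiplying the contributions: [kg] · [m/s]
Adding exponents of each base unit: kg: 1, m: 1, s: -1
SI base units of momentum: kg·m/s

The claimed units m/s (exponents m: 1, s: -1) do not match the derived units kg·m/s (exponents kg: 1, m: 1, s: -1), so the claim is incorrect.

Answer: No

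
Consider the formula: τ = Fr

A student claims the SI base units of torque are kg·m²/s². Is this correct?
Units of each symbol in τ = Fr:
  F (force): kg·m/s²
  r (lever arm): m

Multiplying the contributions: [kg·m/s²] · [m]
Adding exponents of each base unit: kg: 1, m: 2, s: -2
SI base units of torque: kg·m²/s²

The claimed units kg·m²/s² match the derived units, so the claim is correct.

Answer: Yes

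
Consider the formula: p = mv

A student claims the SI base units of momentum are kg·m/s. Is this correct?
Units of each symbol in p = mv:
  m (mass): kg
  v (velocity): m/s

Multiplying the contributions: [kg] · [m/s]
Adding exponents of each base unit: kg: 1, m: 1, s: -1
SI base units of momentum: kg·m/s

The claimed units kg·m/s match the derived units, so the claim is correct.

Answer: Yes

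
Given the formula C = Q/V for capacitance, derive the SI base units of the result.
Units of each symbol in C = Q/V:
  Q (charge, in coulombs): s·A
  V (voltage, in volts): kg·m²/(s³·A)  → in the denominator, contributes s³·A/(kg·m²)

Multiplying the contributions: [s·A] · [s³·A/(kg·m²)]
Adding exponents of each base unit: kg: -1, m: -2, s: 4, A: 2
SI base units of capacitance: s⁴·A²/(kg·m²)

Answer: s⁴·A²/(kg·m²)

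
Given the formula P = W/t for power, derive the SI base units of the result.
Units of each symbol in P = W/t:
  W (work): kg·m²/s²
  t (time): s  → in the denominator, contributes 1/s

Multiplying the contributions: [kg·m²/s²] · [1/s]
Adding exponents of each base unit: kg: 1, m: 2, s: -3
SI base units of power: kg·m²/s³

Answer: kg·m²/s³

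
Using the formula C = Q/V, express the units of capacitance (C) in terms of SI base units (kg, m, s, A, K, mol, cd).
Units of each symbol in C = Q/V:
  Q (charge, in coulombs): s·A
  V (voltage, in volts): kg·m²/(s³·A)  → in the denominator, contributes s³·A/(kg·m²)

Multiplying the contributions: [s·A] · [s³·A/(kg·m²)]
Adding exponents of each base unit: kg: -1, m: -2, s: 4, A: 2
SI base units of capacitance: s⁴·A²/(kg·m²)

Answer: s⁴·A²/(kg·m²)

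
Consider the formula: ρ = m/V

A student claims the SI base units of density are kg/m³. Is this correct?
Units of each symbol in ρ = m/V:
  m (mass): kg
  V (volume): m³  → in the denominator, contributes 1/m³

Multiplying the contributions: [kg] · [1/m³]
Adding exponents of each base unit: kg: 1, m: -3
SI base units of density: kg/m³

The claimed units kg/m³ match the derived units, so the claim is correct.

Answer: Yes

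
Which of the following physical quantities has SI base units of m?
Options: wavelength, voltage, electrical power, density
Checking the SI base units of each option:
  wavelength (λ = v/f): m  ✓ matches
  voltage (V = IR): kg·m²/(s³·A)  ✗
  electrical power (P = IV): kg·m²/s³  ✗
  density (ρ = m/V): kg/m³  ✗

Only wavelength has units m.

Answer: wavelength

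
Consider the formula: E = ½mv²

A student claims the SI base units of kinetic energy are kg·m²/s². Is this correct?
Units of each symbol in E = ½mv²:
  m (mass): kg
  v (speed): m/s  → to the power 2, contributes m²/s²
  The factor ½ is dimensionless.

Multiplying the contributions: [kg] · [m²/s²]
Adding exponents of each base unit: kg: 1, m: 2, s: -2
SI base units of kinetic energy: kg·m²/s²

The claimed units kg·m²/s² match the derived units, so the claim is correct.

Answer: Yes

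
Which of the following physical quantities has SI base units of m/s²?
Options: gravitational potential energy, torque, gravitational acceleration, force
Checking the SI base units of each option:
  gravitational potential energy (U = -GMm/r): kg·m²/s²  ✗
  torque (τ = Fr): kg·m²/s²  ✗
  gravitational acceleration (g = GM/r²): m/s²  ✓ matches
  force (F = ma): kg·m/s²  ✗

Only gravitational acceleration has units m/s².

Answer: gravitational acceleration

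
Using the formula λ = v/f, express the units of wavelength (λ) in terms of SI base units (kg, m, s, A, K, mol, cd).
Units of each symbol in λ = v/f:
  v (wave speed): m/s
  f (frequency): 1/s  → in the denominator, contributes s

Multiplying the contributions: [m/s] · [s]
Adding exponents of each base unit: m: 1
SI base units of wavelength: m

Answer: m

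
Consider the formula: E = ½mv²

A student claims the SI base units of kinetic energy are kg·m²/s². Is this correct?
Units of each symbol in E = ½mv²:
  m (mass): kg
  v (speed): m/s  → to the power 2, contributes m²/s²
  The factor ½ is dimensionless.

Multiplying the contributions: [kg] · [m²/s²]
Adding exponents of each base unit: kg: 1, m: 2, s: -2
SI base units of kinetic energy: kg·m²/s²

The claimed units kg·m²/s² match the derived units, so the claim is correct.

Answer: Yes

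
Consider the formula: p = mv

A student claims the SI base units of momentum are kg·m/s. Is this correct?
Units of each symbol in p = mv:
  m (mass): kg
  v (velocity): m/s

Multiplying the contributions: [kg] · [m/s]
Adding exponents of each base unit: kg: 1, m: 1, s: -1
SI base units of momentum: kg·m/s

The claimed units kg·m/s match the derived units, so the claim is correct.

Answer: Yes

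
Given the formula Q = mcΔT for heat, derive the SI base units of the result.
Units of each symbol in Q = mcΔT:
  m (mass): kg
  c (specific heat capacity, in J/(kg·K)): m²/(s²·K)
  ΔT (temperature change): K

Multiplying the contributions: [kg] · [m²/(s²·K)] · [K]
Adding exponents of each base unit: kg: 1, m: 2, s: -2
SI base units of heat: kg·m²/s²

Answer: kg·m²/s²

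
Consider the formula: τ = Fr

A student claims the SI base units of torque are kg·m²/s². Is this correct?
Units of each symbol in τ = Fr:
  F (force): kg·m/s²
  r (lever arm): m

Multiplying the contributions: [kg·m/s²] · [m]
Adding exponents of each base unit: kg: 1, m: 2, s: -2
SI base units of torque: kg·m²/s²

The claimed units kg·m²/s² match the derived units, so the claim is correct.

Answer: Yes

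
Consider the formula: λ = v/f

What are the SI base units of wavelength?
Units of each symbol in λ = v/f:
  v (wave speed): m/s
  f (frequency): 1/s  → in the denominator, contributes s

Multiplying the contributions: [m/s] · [s]
Adding exponents of each base unit: m: 1
SI base units of wavelength: m

Answer: m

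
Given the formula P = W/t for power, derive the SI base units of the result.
Units of each symbol in P = W/t:
  W (work): kg·m²/s²
  t (time): s  → in the denominator, contributes 1/s

Multiplying the contributions: [kg·m²/s²] · [1/s]
Adding exponents of each base unit: kg: 1, m: 2, s: -3
SI base units of power: kg·m²/s³

Answer: kg·m²/s³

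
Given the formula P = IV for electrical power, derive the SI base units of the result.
Units of each symbol in P = IV:
  I (current): A
  V (voltage, in volts): kg·m²/(s³·A)

Multiplying the contributions: [A] · [kg·m²/(s³·A)]
Adding exponents of each base unit: kg: 1, m: 2, s: -3
SI base units of electrical power: kg·m²/s³

Answer: kg·m²/s³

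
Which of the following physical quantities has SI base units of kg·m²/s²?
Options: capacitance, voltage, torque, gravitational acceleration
Checking the SI base units of each option:
  capacitance (C = Q/V): s⁴·A²/(kg·m²)  ✗
  voltage (V = IR): kg·m²/(s³·A)  ✗
  torque (τ = Fr): kg·m²/s²  ✓ matches
  gravitational acceleration (g = GM/r²): m/s²  ✗

Only torque has units kg·m²/s².

Answer: torque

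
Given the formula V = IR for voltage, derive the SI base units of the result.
Units of each symbol in V = IR:
  I (current): A
  R (resistance, in ohms): kg·m²/(s³·A²)

Multiplying the contributions: [A] · [kg·m²/(s³·A²)]
Adding exponents of each base unit: kg: 1, m: 2, s: -3, A: -1
SI base units of voltage: kg·m²/(s³·A)

Answer: kg·m²/(s³·A)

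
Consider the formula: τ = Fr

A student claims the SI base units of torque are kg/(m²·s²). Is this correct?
Units of each symbol in τ = Fr:
  F (force): kg·m/s²
  r (lever arm): m

Multiplying the contributions: [kg·m/s²] · [m]
Adding exponents of each base unit: kg: 1, m: 2, s: -2
SI base units of torque: kg·m²/s²

The claimed units kg/(m²·s²) (exponents kg: 1, m: -2, s: -2) do not match the derived units kg·m²/s² (exponents kg: 1, m: 2, s: -2), so the claim is incorrect.

Answer: No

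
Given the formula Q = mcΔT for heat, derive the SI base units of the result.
Units of each symbol in Q = mcΔT:
  m (mass): kg
  c (specific heat capacity, in J/(kg·K)): m²/(s²·K)
  ΔT (temperature change): K

Multiplying the contributions: [kg] · [m²/(s²·K)] · [K]
Adding exponents of each base unit: kg: 1, m: 2, s: -2
SI base units of heat: kg·m²/s²

Answer: kg·m²/s²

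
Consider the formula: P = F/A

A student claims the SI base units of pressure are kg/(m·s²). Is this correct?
Units of each symbol in P = F/A:
  F (force): kg·m/s²
  A (area): m²  → in the denominator, contributes 1/m²

Multiplying the contributions: [kg·m/s²] · [1/m²]
Adding exponents of each base unit: kg: 1, m: -1, s: -2
SI base units of pressure: kg/(m·s²)

The claimed units kg/(m·s²) match the derived units, so the claim is correct.

Answer: Yes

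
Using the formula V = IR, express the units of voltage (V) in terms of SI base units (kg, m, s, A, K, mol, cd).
Units of each symbol in V = IR:
  I (current): A
  R (resistance, in ohms): kg·m²/(s³·A²)

Multiplying the contributions: [A] · [kg·m²/(s³·A²)]
Adding exponents of each base unit: kg: 1, m: 2, s: -3, A: -1
SI base units of voltage: kg·m²/(s³·A)

Answer: kg·m²/(s³·A)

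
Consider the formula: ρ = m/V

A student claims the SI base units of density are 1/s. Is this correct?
Units of each symbol in ρ = m/V:
  m (mass): kg
  V (volume): m³  → in the denominator, contributes 1/m³

Multiplying the contributions: [kg] · [1/m³]
Adding exponents of each base unit: kg: 1, m: -3
SI base units of density: kg/m³

The claimed units 1/s (exponents s: -1) do not match the derived units kg/m³ (exponents kg: 1, m: -3), so the claim is incorrect.

Answer: No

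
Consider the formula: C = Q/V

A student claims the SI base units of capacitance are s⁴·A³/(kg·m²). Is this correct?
Units of each symbol in C = Q/V:
  Q (charge, in coulombs): s·A
  V (voltage, in volts): kg·m²/(s³·A)  → in the denominator, contributes s³·A/(kg·m²)

Multiplying the contributions: [s·A] · [s³·A/(kg·m²)]
Adding exponents of each base unit: kg: -1, m: -2, s: 4, A: 2
SI base units of capacitance: s⁴·A²/(kg·m²)

The claimed units s⁴·A³/(kg·m²) (exponents kg: -1, m: -2, s: 4, A: 3) do not match the derived units s⁴·A²/(kg·m²) (exponents kg: -1, m: -2, s: 4, A: 2), so the claim is incorrect.

Answer: No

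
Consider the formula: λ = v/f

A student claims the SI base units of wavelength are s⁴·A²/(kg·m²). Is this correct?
Units of each symbol in λ = v/f:
  v (wave speed): m/s
  f (frequency): 1/s  → in the denominator, contributes s

Multiplying the contributions: [m/s] · [s]
Adding exponents of each base unit: m: 1
SI base units of wavelength: m

The claimed units s⁴·A²/(kg·m²) (exponents kg: -1, m: -2, s: 4, A: 2) do not match the derived units m (exponents m: 1), so the claim is incorrect.

Answer: No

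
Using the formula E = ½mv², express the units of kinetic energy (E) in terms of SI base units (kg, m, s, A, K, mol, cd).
Units of each symbol in E = ½mv²:
  m (mass): kg
  v (speed): m/s  → to the power 2, contributes m²/s²
  The factor ½ is dimensionless.

Multiplying the contributions: [kg] · [m²/s²]
Adding exponents of each base unit: kg: 1, m: 2, s: -2
SI base units of kinetic energy: kg·m²/s²

Answer: kg·m²/s²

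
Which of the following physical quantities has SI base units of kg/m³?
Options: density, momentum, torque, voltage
Checking the SI base units of each option:
  density (ρ = m/V): kg/m³  ✓ matches
  momentum (p = mv): kg·m/s  ✗
  torque (τ = Fr): kg·m²/s²  ✗
  voltage (V = IR): kg·m²/(s³·A)  ✗

Only density has units kg/m³.

Answer: density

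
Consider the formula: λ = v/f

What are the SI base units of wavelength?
Units of each symbol in λ = v/f:
  v (wave speed): m/s
  f (frequency): 1/s  → in the denominator, contributes s

Multiplying the contributions: [m/s] · [s]
Adding exponents of each base unit: m: 1
SI base units of wavelength: m

Answer: m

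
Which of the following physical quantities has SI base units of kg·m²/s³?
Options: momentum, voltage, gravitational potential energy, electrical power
Checking the SI base units of each option:
  momentum (p = mv): kg·m/s  ✗
  voltage (V = IR): kg·m²/(s³·A)  ✗
  gravitational potential energy (U = -GMm/r): kg·m²/s²  ✗
  electrical power (P = IV): kg·m²/s³  ✓ matches

Only electrical power has units kg·m²/s³.

Answer: electrical power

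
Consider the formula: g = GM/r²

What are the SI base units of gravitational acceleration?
Units of each symbol in g = GM/r²:
  G (gravitational constant): m³/(kg·s²)
  M (mass): kg
  r (distance): m  → to the power 2 in the denominator, contributes 1/m²

Multiplying the contributions: [m³/(kg·s²)] · [kg] · [1/m²]
Adding exponents of each base unit: m: 1, s: -2
SI base units of gravitational acceleration: m/s²

Answer: m/s²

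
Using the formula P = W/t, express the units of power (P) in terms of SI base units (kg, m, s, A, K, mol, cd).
Units of each symbol in P = W/t:
  W (work): kg·m²/s²
  t (time): s  → in the denominator, contributes 1/s

Multiplying the contributions: [kg·m²/s²] · [1/s]
Adding exponents of each base unit: kg: 1, m: 2, s: -3
SI base units of power: kg·m²/s³

Answer: kg·m²/s³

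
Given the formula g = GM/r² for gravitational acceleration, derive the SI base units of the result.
Units of each symbol in g = GM/r²:
  G (gravitational constant): m³/(kg·s²)
  M (mass): kg
  r (distance): m  → to the power 2 in the denominator, contributes 1/m²

Multiplying the contributions: [m³/(kg·s²)] · [kg] · [1/m²]
Adding exponents of each base unit: m: 1, s: -2
SI base units of gravitational acceleration: m/s²

Answer: m/s²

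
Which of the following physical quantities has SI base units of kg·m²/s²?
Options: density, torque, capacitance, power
Checking the SI base units of each option:
  density (ρ = m/V): kg/m³  ✗
  torque (τ = Fr): kg·m²/s²  ✓ matches
  capacitance (C = Q/V): s⁴·A²/(kg·m²)  ✗
  power (P = W/t): kg·m²/s³  ✗

Only torque has units kg·m²/s².

Answer: torque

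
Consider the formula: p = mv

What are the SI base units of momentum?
Units of each symbol in p = mv:
  m (mass): kg
  v (velocity): m/s

Multiplying the contributions: [kg] · [m/s]
Adding exponents of each base unit: kg: 1, m: 1, s: -1
SI base units of momentum: kg·m/s

Answer: kg·m/s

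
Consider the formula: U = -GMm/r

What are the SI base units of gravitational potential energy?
Units of each symbol in U = -GMm/r:
  G (gravitational constant): m³/(kg·s²)
  M (mass): kg
  m (mass): kg
  r (distance): m  → in the denominator, contributes 1/m
  The minus sign does not affect the units.

Multiplying the contributions: [m³/(kg·s²)] · [kg] · [kg] · [1/m]
Adding exponents of each base unit: kg: 1, m: 2, s: -2
SI base units of gravitational potential energy: kg·m²/s²

Answer: kg·m²/s²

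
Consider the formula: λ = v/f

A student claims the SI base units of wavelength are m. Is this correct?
Units of each symbol in λ = v/f:
  v (wave speed): m/s
  f (frequency): 1/s  → in the denominator, contributes s

Multiplying the contributions: [m/s] · [s]
Adding exponents of each base unit: m: 1
SI base units of wavelength: m

The claimed units m match the derived units, so the claim is correct.

Answer: Yes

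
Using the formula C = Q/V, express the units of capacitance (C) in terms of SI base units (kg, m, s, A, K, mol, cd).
Units of each symbol in C = Q/V:
  Q (charge, in coulombs): s·A
  V (voltage, in volts): kg·m²/(s³·A)  → in the denominator, contributes s³·A/(kg·m²)

Multiplying the contributions: [s·A] · [s³·A/(kg·m²)]
Adding exponents of each base unit: kg: -1, m: -2, s: 4, A: 2
SI base units of capacitance: s⁴·A²/(kg·m²)

Answer: s⁴·A²/(kg·m²)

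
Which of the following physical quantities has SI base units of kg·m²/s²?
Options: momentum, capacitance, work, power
Checking the SI base units of each option:
  momentum (p = mv): kg·m/s  ✗
  capacitance (C = Q/V): s⁴·A²/(kg·m²)  ✗
  work (W = Fd): kg·m²/s²  ✓ matches
  power (P = W/t): kg·m²/s³  ✗

Only work has units kg·m²/s².

Answer: work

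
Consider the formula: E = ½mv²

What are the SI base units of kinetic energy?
Units of each symbol in E = ½mv²:
  m (mass): kg
  v (speed): m/s  → to the power 2, contributes m²/s²
  The factor ½ is dimensionless.

Multiplying the contributions: [kg] · [m²/s²]
Adding exponents of each base unit: kg: 1, m: 2, s: -2
SI base units of kinetic energy: kg·m²/s²

Answer: kg·m²/s²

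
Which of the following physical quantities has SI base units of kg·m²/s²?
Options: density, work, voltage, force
Checking the SI base units of each option:
  density (ρ = m/V): kg/m³  ✗
  work (W = Fd): kg·m²/s²  ✓ matches
  voltage (V = IR): kg·m²/(s³·A)  ✗
  force (F = ma): kg·m/s²  ✗

Only work has units kg·m²/s².

Answer: work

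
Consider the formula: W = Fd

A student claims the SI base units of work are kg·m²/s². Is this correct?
Units of each symbol in W = Fd:
  F (force): kg·m/s²
  d (displacement): m

Multiplying the contributions: [kg·m/s²] · [m]
Adding exponents of each base unit: kg: 1, m: 2, s: -2
SI base units of work: kg·m²/s²

The claimed units kg·m²/s² match the derived units, so the claim is correct.

Answer: Yes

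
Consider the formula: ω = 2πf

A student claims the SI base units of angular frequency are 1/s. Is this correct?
Units of each symbol in ω = 2πf:
  f (frequency): 1/s
  The factor 2π is dimensionless.

Multiplying the contributions: [1/s]
Adding exponents of each base unit: s: -1
SI base units of angular frequency: 1/s

The claimed units 1/s match the derived units, so the claim is correct.

Answer: Yes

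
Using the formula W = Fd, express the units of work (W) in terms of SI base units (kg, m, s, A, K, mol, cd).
Units of each symbol in W = Fd:
  F (force): kg·m/s²
  d (displacement): m

Multiplying the contributions: [kg·m/s²] · [m]
Adding exponents of each base unit: kg: 1, m: 2, s: -2
SI base units of work: kg·m²/s²

Answer: kg·m²/s²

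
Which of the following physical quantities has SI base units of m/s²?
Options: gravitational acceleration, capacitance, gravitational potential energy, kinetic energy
Checking the SI base units of each option:
  gravitational acceleration (g = GM/r²): m/s²  ✓ matches
  capacitance (C = Q/V): s⁴·A²/(kg·m²)  ✗
  gravitational potential energy (U = -GMm/r): kg·m²/s²  ✗
  kinetic energy (E = ½mv²): kg·m²/s²  ✗

Only gravitational acceleration has units m/s².

Answer: gravitational acceleration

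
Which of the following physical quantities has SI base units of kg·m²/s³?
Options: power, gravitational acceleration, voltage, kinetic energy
Checking the SI base units of each option:
  power (P = W/t): kg·m²/s³  ✓ matches
  gravitational acceleration (g = GM/r²): m/s²  ✗
  voltage (V = IR): kg·m²/(s³·A)  ✗
  kinetic energy (E = ½mv²): kg·m²/s²  ✗

Only power has units kg·m²/s³.

Answer: power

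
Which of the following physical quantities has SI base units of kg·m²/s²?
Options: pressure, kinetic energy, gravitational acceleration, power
Checking the SI base units of each option:
  pressure (P = F/A): kg/(m·s²)  ✗
  kinetic energy (E = ½mv²): kg·m²/s²  ✓ matches
  gravitational acceleration (g = GM/r²): m/s²  ✗
  power (P = W/t): kg·m²/s³  ✗

Only kinetic energy has units kg·m²/s².

Answer: kinetic energy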